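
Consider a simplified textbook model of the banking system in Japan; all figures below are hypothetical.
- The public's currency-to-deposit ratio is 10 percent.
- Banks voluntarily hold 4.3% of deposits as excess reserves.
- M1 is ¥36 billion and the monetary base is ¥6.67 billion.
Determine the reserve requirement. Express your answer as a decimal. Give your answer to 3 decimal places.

0.061

Using m = M/MB = 36/6.67 ≈ 5.397301. Since m = (1 + c)/(c + rr + e), the denominator satisfies c + rr + e = (1 + c)/m = (1 + 0.1) / 5.397301 ≈ 0.203806.
With c = 0.1 and e = 0.043, the reserve requirement is 0.203806 − 0.1 − 0.043 = 0.060806.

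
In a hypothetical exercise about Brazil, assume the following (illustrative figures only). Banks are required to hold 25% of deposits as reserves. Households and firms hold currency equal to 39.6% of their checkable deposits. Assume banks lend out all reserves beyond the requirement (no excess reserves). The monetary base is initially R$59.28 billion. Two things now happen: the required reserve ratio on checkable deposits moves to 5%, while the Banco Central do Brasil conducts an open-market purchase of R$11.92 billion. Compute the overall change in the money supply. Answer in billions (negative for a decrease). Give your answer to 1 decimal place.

R$94.8 billion

Before: m₁ = (1 + 0.396) / (0.25 + 0.396) ≈ 2.1610, MB₁ = 59.28, so M₁ = 2.1610 × 59.28 ≈ 128.1041 billion.
After: m₂ = (1 + 0.396) / (0.05 + 0.396) ≈ 3.13, MB₂ = 59.28 + 11.92 = 71.2, so M₂ = 3.13 × 71.2 = 222.856 billion.
ΔM = M₂ − M₁ = 222.856 − 128.1041 = 94.7519 billion.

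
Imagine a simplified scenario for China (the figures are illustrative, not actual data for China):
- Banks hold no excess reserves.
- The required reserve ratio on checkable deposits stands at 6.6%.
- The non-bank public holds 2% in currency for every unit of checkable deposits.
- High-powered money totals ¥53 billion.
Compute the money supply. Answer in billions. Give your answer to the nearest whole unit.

The money multiplier is m = (1 + c) / (rr + c) = (1 + 0.02) / (0.066 + 0.02) ≈ 11.8605.
So M = m × MB = 11.8605 × 53 = 628.6065 billion.

¥629 billion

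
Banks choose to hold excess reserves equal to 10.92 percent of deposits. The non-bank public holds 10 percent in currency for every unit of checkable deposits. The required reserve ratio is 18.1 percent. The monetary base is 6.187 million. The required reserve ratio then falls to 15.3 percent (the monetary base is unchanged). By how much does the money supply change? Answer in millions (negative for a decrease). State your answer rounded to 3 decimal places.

Initially m₁ = (1 + 0.1) / (0.181 + 0.1092 + 0.1) ≈ 2.81907, so M₁ = 2.81907 × 6.187 ≈ 17.4416 million.
After the change m₂ = (1 + 0.1) / (0.153 + 0.1092 + 0.1) ≈ 3.03700, so M₂ = 3.03700 × 6.187 ≈ 18.7899 million.
ΔM = M₂ − M₁ = 18.7899 − 17.4416 = 1.3483 million.

1.348 million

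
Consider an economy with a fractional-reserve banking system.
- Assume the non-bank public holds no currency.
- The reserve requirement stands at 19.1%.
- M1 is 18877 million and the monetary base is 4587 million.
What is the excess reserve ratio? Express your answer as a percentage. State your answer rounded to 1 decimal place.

Using m = M/MB = 18877/4587 ≈ 4.115326. Since m = (1 + c)/(c + rr + e), the denominator satisfies c + rr + e = (1 + c)/m = (1 + 0) / 4.115326 ≈ 0.242994.
With c = 0 and rr = 0.191, the excess reserve ratio is 0.242994 − 0 − 0.191 = 0.051994.

5.2%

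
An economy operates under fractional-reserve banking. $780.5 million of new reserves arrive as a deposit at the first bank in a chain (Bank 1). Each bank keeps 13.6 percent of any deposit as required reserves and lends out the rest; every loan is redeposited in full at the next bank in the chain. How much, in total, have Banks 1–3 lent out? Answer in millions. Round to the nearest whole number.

$1760 million

Bank i lends (1 − rr)^i of the original deposit: Bank 1 lends 780.5·0.8640 = 674.3520, Bank 2 lends 780.5·0.8640² ≈ 582.6401, and so on.
Summing a geometric series: total = 780.5·[0.8640·(1 − 0.8640^3) / (1 − 0.8640)] ≈ 1760.3932 million.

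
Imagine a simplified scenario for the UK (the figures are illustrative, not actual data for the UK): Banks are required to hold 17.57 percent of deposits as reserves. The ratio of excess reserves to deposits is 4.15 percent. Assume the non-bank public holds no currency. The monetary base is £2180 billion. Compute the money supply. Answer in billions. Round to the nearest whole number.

The money multiplier is m = 1 / (rr + e) = 1 / (0.1757 + 0.0415) ≈ 4.60405.
So M = m × MB = 4.60405 × 2180 = 10036.829 billion.

£10037 billion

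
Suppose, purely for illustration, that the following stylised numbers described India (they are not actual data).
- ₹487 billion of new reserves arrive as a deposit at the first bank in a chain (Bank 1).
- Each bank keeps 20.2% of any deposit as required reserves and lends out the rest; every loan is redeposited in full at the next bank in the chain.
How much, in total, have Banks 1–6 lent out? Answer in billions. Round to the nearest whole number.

₹1427 billion

Bank i lends (1 − rr)^i of the original deposit: Bank 1 lends 487·0.7980 = 388.6260, Bank 2 lends 487·0.7980² ≈ 310.1235, and so on.
Summing a geometric series: total = 487·[0.7980·(1 − 0.7980^6) / (1 − 0.7980)] ≈ 1427.0725 billion.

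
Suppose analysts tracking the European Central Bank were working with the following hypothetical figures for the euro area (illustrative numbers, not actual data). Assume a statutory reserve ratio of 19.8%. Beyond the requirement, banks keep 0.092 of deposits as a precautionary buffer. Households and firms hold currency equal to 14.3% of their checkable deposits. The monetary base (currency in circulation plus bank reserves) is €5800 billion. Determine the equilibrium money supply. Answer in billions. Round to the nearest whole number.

The money multiplier is m = (1 + c) / (rr + e + c) = (1 + 0.143) / (0.198 + 0.092 + 0.143) ≈ 2.63972.
So M = m × MB = 2.63972 × 5800 = 15310.376 billion.

€15310 billion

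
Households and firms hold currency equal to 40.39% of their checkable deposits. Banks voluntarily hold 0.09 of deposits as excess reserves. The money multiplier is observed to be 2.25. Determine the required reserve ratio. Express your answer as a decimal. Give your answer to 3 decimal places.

Using m = 2.25. Since m = (1 + c)/(c + rr + e), the denominator satisfies c + rr + e = (1 + c)/m = (1 + 0.4039) / 2.25 ≈ 0.623956.
With c = 0.4039 and e = 0.09, the required reserve ratio is 0.623956 − 0.4039 − 0.09 = 0.130056.

0.130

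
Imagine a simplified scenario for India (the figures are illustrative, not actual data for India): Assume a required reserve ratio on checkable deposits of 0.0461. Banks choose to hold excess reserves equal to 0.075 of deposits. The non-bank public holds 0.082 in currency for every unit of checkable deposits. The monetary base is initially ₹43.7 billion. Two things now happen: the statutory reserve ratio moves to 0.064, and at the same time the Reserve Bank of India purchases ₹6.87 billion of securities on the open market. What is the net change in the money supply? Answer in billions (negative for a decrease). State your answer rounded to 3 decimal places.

Before: m₁ = (1 + 0.082) / (0.0461 + 0.075 + 0.082) ≈ 5.327425, MB₁ = 43.7, so M₁ = 5.327425 × 43.7 ≈ 232.8085 billion.
After: m₂ = (1 + 0.082) / (0.064 + 0.075 + 0.082) ≈ 4.895928, MB₂ = 43.7 + 6.87 = 50.57, so M₂ = 4.895928 × 50.57 ≈ 247.5871 billion.
ΔM = M₂ − M₁ = 247.5871 − 232.8085 = 14.7786 billion.

₹14.779 billion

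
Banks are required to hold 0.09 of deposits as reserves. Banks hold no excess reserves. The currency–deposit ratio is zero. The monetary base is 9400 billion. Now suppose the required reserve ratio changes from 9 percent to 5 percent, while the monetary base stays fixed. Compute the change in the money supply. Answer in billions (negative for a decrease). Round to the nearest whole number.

83556 billion

Initially m₁ = 1 / (0.09) ≈ 11.11111, so M₁ = 11.11111 × 9400 = 104444.434 billion.
After the change m₂ = 1 / (0.05) = 20, so M₂ = 20 × 9400 = 188000 billion.
ΔM = M₂ − M₁ = 188000 − 104444.434 = 83555.566 billion.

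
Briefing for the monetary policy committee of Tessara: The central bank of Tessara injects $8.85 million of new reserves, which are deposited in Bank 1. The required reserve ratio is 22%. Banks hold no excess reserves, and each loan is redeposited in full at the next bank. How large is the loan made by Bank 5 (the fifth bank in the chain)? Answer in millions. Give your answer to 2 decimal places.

Each bank lends a fraction (1 − rr) = 0.7800 of the deposit it receives, so Bank 5 receives 8.85·0.7800^4 and lends 8.85·0.7800^5 ≈ 2.5551 million.

$2.56 million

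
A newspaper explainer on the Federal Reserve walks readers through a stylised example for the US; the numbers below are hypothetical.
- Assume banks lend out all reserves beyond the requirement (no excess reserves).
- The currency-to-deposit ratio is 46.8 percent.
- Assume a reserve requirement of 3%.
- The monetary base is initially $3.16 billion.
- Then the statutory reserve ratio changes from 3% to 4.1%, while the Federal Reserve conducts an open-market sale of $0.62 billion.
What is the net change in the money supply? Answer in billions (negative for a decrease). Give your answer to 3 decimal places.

Before: m₁ = (1 + 0.468) / (0.03 + 0.468) ≈ 2.94779, MB₁ = 3.16, so M₁ = 2.94779 × 3.16 ≈ 9.315 billion.
After: m₂ = (1 + 0.468) / (0.041 + 0.468) ≈ 2.88409, MB₂ = 3.16 − 0.62 = 2.54, so M₂ = 2.88409 × 2.54 ≈ 7.3256 billion.
ΔM = M₂ − M₁ = 7.3256 − 9.315 = -1.9894 billion.

-1.989 billion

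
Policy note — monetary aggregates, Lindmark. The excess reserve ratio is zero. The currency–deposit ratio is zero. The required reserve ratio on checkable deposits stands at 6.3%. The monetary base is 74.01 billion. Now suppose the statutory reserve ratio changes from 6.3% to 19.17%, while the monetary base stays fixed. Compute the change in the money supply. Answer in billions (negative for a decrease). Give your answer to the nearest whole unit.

-789 billion

Initially m₁ = 1 / (0.063) ≈ 15.8730, so M₁ = 15.8730 × 74.01 ≈ 1174.7607 billion.
After the change m₂ = 1 / (0.1917) ≈ 5.2165, so M₂ = 5.2165 × 74.01 ≈ 386.0732 billion.
ΔM = M₂ − M₁ = 386.0732 − 1174.7607 = -788.6875 billion.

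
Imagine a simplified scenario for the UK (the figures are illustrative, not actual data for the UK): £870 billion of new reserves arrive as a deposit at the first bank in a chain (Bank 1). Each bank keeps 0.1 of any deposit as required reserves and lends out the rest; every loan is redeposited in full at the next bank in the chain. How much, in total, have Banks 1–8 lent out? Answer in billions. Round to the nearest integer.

£4459 billion

Bank i lends (1 − rr)^i of the original deposit: Bank 1 lends 870·0.9000 = 783.0000, Bank 2 lends 870·0.9000² = 704.7000, and so on.
Summing a geometric series: total = 870·[0.9000·(1 − 0.9000^8) / (1 − 0.9000)] ≈ 4459.4417 billion.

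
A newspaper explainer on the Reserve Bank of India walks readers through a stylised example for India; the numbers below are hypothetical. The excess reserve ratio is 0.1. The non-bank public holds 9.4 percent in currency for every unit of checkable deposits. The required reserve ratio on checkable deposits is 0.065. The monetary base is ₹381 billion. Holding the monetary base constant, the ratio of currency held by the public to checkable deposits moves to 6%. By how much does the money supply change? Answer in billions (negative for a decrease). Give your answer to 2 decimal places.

₹185.61 billion

Initially m₁ = (1 + 0.094) / (0.065 + 0.1 + 0.094) ≈ 4.223938, so M₁ = 4.223938 × 381 ≈ 1609.3204 billion.
After the change m₂ = (1 + 0.06) / (0.065 + 0.1 + 0.06) ≈ 4.711111, so M₂ = 4.711111 × 381 ≈ 1794.9333 billion.
ΔM = M₂ − M₁ = 1794.9333 − 1609.3204 = 185.6129 billion.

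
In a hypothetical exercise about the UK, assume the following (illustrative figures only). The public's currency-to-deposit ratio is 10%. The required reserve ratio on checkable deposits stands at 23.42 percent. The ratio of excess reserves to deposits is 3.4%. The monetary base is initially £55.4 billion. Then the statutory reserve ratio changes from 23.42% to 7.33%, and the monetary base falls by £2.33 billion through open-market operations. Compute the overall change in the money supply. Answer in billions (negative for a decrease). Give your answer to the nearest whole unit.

£116 billion

Before: m₁ = (1 + 0.1) / (0.2342 + 0.034 + 0.1) ≈ 2.9875, MB₁ = 55.4, so M₁ = 2.9875 × 55.4 = 165.5075 billion.
After: m₂ = (1 + 0.1) / (0.0733 + 0.034 + 0.1) ≈ 5.3063, MB₂ = 55.4 − 2.33 = 53.07, so M₂ = 5.3063 × 53.07 ≈ 281.6053 billion.
ΔM = M₂ − M₁ = 281.6053 − 165.5075 = 116.0978 billion.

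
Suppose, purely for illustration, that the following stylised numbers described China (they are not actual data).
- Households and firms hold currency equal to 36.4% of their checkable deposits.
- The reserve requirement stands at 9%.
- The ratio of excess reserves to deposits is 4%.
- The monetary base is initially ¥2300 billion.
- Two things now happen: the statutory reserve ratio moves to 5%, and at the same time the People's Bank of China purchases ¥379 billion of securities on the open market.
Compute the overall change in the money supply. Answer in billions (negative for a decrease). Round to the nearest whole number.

¥1698 billion

Before: m₁ = (1 + 0.364) / (0.09 + 0.04 + 0.364) ≈ 2.76113, MB₁ = 2300, so M₁ = 2.76113 × 2300 = 6350.599 billion.
After: m₂ = (1 + 0.364) / (0.05 + 0.04 + 0.364) ≈ 3.00441, MB₂ = 2300 + 379 = 2679, so M₂ = 3.00441 × 2679 ≈ 8048.8144 billion.
ΔM = M₂ − M₁ = 8048.8144 − 6350.599 = 1698.2154 billion.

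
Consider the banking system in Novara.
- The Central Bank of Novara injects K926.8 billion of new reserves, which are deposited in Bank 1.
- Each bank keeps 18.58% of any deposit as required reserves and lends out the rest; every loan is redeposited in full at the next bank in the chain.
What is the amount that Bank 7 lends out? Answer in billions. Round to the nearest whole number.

K220 billion

Each bank lends a fraction (1 − rr) = 0.8142 of the deposit it receives, so Bank 7 receives 926.8·0.8142^6 and lends 926.8·0.8142^7 ≈ 219.8385 billion.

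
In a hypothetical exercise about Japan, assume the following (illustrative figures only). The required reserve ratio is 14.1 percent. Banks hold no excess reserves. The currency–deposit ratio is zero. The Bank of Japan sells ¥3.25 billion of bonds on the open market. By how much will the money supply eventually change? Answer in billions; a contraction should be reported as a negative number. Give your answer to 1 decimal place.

-23.0 billion

The simple money multiplier is m = 1/rr = 1/0.141 ≈ 7.0922.
An open-market sale reduces the monetary base by 3.25 billion, so ΔM = m × ΔMB = 7.0922 × (−3.25) ≈ -23.0496 billion.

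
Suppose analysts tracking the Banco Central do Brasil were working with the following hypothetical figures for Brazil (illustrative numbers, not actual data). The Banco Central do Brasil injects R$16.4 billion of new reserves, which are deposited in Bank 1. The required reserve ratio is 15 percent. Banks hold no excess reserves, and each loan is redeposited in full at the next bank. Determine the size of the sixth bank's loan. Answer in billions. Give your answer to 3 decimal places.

R$6.185 billion

Each bank lends a fraction (1 − rr) = 0.8500 of the deposit it receives, so Bank 6 receives 16.4·0.8500^5 and lends 16.4·0.8500^6 ≈ 6.1853 billion.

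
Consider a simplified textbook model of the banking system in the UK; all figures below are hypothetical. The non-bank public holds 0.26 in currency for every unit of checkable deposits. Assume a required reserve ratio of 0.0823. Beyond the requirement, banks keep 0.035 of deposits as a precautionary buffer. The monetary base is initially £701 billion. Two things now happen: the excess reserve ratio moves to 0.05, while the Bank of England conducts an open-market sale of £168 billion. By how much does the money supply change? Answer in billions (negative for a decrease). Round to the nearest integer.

-629 billion

Before: m₁ = (1 + 0.26) / (0.0823 + 0.035 + 0.26) ≈ 3.3395, MB₁ = 701, so M₁ = 3.3395 × 701 = 2340.9895 billion.
After: m₂ = (1 + 0.26) / (0.0823 + 0.05 + 0.26) ≈ 3.2118, MB₂ = 701 − 168 = 533, so M₂ = 3.2118 × 533 = 1711.8894 billion.
ΔM = M₂ − M₁ = 1711.8894 − 2340.9895 = -629.1001 billion.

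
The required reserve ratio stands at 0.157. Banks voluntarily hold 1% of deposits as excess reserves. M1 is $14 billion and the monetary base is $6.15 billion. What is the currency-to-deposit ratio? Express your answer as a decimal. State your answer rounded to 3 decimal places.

Using m = M/MB = 14/6.15 ≈ 2.276423. From m = (1 + c)/(c + rr + e), rearranging gives 1 + c = m·(c + rr + e), so c·(1 − m) = m·(rr + e) − 1.
Hence c = [m·(rr + e) − 1]/(1 − m) = [2.276423 × (0.157 + 0.01) − 1] / (1 − 2.276423) ≈ 0.485605.

0.486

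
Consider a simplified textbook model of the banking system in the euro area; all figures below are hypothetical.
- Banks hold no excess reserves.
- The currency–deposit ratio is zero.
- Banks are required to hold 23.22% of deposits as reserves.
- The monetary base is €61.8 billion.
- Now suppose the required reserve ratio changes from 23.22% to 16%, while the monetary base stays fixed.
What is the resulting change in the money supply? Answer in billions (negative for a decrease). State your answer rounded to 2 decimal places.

Initially m₁ = 1 / (0.2322) ≈ 4.30663, so M₁ = 4.30663 × 61.8 ≈ 266.1497 billion.
After the change m₂ = 1 / (0.16) = 6.25, so M₂ = 6.25 × 61.8 = 386.25 billion.
ΔM = M₂ − M₁ = 386.25 − 266.1497 = 120.1003 billion.

€120.10 billion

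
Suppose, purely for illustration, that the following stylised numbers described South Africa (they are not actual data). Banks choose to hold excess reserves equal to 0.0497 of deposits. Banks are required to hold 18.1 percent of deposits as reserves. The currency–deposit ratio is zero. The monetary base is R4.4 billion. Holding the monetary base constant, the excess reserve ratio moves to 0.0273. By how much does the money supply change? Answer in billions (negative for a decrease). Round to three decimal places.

R2.051 billion

Initially m₁ = 1 / (0.181 + 0.0497) ≈ 4.33463, so M₁ = 4.33463 × 4.4 ≈ 19.0724 billion.
After the change m₂ = 1 / (0.181 + 0.0273) ≈ 4.80077, so M₂ = 4.80077 × 4.4 ≈ 21.1234 billion.
ΔM = M₂ − M₁ = 21.1234 − 19.0724 = 2.051 billion.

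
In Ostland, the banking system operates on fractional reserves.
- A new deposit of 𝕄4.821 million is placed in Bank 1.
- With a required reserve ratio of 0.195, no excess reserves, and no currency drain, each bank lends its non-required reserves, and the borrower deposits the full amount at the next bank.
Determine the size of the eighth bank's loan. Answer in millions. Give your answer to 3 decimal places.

𝕄0.850 million

Each bank lends a fraction (1 − rr) = 0.8050 of the deposit it receives, so Bank 8 receives 4.821·0.8050^7 and lends 4.821·0.8050^8 ≈ 0.8502 million.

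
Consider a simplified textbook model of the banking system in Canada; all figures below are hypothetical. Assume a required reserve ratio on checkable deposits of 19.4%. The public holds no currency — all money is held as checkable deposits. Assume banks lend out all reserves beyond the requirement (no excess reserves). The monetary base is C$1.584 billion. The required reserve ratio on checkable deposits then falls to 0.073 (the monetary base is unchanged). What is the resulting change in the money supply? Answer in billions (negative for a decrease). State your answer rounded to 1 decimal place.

Initially m₁ = 1 / (0.194) ≈ 5.1546, so M₁ = 5.1546 × 1.584 ≈ 8.1649 billion.
After the change m₂ = 1 / (0.073) ≈ 13.6986, so M₂ = 13.6986 × 1.584 ≈ 21.6986 billion.
ΔM = M₂ − M₁ = 21.6986 − 8.1649 = 13.5337 billion.

C$13.5 billion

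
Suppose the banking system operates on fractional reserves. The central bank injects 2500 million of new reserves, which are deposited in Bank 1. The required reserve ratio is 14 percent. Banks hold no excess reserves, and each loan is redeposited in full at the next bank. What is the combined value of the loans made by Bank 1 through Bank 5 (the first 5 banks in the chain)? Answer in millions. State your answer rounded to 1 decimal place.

8132.7 million

Bank i lends (1 − rr)^i of the original deposit: Bank 1 lends 2500·0.8600 = 2150.0000, Bank 2 lends 2500·0.8600² = 1849.0000, and so on.
Summing a geometric series: total = 2500·[0.8600·(1 − 0.8600^5) / (1 − 0.8600)] ≈ 8132.7279 million.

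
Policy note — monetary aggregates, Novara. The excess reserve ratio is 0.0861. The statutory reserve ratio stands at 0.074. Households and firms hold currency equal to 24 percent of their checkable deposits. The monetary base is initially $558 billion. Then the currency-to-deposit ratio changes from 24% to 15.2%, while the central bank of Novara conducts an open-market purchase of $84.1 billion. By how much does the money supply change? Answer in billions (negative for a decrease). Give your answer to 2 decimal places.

$640.70 billion

Before: m₁ = (1 + 0.24) / (0.074 + 0.0861 + 0.24) ≈ 3.099225, MB₁ = 558, so M₁ = 3.099225 × 558 ≈ 1729.3676 billion.
After: m₂ = (1 + 0.152) / (0.074 + 0.0861 + 0.152) ≈ 3.691125, MB₂ = 558 + 84.1 = 642.1, so M₂ = 3.691125 × 642.1 ≈ 2370.0714 billion.
ΔM = M₂ − M₁ = 2370.0714 − 1729.3676 = 640.7038 billion.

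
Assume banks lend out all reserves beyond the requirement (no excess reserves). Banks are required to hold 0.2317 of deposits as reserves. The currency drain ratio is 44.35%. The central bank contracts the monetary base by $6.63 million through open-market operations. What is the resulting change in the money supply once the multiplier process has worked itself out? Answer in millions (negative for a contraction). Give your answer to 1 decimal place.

-14.2 million

The money multiplier is m = (1 + c) / (rr + c) = (1 + 0.4435) / (0.2317 + 0.4435) ≈ 2.1379.
The sale removes 6.63 million of base, so ΔM = m × ΔMB = 2.1379 × (−6.63) ≈ -14.1743 million.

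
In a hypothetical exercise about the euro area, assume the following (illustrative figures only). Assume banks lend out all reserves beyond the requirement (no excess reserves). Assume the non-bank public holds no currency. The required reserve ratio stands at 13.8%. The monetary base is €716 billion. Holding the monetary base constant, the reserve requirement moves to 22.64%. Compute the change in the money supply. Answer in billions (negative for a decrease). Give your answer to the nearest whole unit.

-2026 billion

Initially m₁ = 1 / (0.138) ≈ 7.2464, so M₁ = 7.2464 × 716 = 5188.4224 billion.
After the change m₂ = 1 / (0.2264) ≈ 4.4170, so M₂ = 4.4170 × 716 = 3162.572 billion.
ΔM = M₂ − M₁ = 3162.572 − 5188.4224 = -2025.8504 billion.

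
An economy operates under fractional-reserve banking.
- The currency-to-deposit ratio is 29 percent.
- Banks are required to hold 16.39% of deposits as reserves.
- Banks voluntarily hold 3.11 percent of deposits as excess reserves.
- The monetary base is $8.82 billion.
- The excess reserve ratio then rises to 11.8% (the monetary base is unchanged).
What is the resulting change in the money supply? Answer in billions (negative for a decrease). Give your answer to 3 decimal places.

Initially m₁ = (1 + 0.29) / (0.1639 + 0.0311 + 0.29) ≈ 2.65979, so M₁ = 2.65979 × 8.82 ≈ 23.4593 billion.
After the change m₂ = (1 + 0.29) / (0.1639 + 0.118 + 0.29) ≈ 2.25564, so M₂ = 2.25564 × 8.82 ≈ 19.8947 billion.
ΔM = M₂ − M₁ = 19.8947 − 23.4593 = -3.5646 billion.

-3.565 billion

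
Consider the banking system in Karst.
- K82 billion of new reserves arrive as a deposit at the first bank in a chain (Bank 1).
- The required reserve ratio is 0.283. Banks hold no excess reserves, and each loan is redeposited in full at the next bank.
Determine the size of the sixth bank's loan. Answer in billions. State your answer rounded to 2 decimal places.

K11.14 billion

Each bank lends a fraction (1 − rr) = 0.7170 of the deposit it receives, so Bank 6 receives 82·0.7170^5 and lends 82·0.7170^6 ≈ 11.1411 billion.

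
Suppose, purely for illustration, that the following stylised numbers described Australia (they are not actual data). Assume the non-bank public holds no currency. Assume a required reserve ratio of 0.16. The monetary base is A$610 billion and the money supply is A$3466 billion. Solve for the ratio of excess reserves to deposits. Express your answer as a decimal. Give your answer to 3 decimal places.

Using m = M/MB = 3466/610 ≈ 5.681967. Since m = (1 + c)/(c + rr + e), the denominator satisfies c + rr + e = (1 + c)/m = (1 + 0) / 5.681967 ≈ 0.175995.
With c = 0 and rr = 0.16, the ratio of excess reserves to deposits is 0.175995 − 0 − 0.16 = 0.015995.

0.016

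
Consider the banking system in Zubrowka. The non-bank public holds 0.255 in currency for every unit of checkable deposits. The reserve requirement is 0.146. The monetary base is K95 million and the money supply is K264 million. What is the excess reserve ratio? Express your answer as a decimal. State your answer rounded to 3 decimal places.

0.051

Using m = M/MB = 264/95 ≈ 2.778947. Since m = (1 + c)/(c + rr + e), the denominator satisfies c + rr + e = (1 + c)/m = (1 + 0.255) / 2.778947 ≈ 0.451610.
With c = 0.255 and rr = 0.146, the excess reserve ratio is 0.451610 − 0.255 − 0.146 = 0.05061.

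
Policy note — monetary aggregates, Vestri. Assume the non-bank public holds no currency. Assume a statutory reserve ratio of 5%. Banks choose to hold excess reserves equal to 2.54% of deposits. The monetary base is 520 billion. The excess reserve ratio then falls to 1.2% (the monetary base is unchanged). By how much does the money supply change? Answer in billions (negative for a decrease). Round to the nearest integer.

1491 billion

Initially m₁ = 1 / (0.05 + 0.0254) ≈ 13.2626, so M₁ = 13.2626 × 520 = 6896.552 billion.
After the change m₂ = 1 / (0.05 + 0.012) ≈ 16.1290, so M₂ = 16.1290 × 520 = 8387.08 billion.
ΔM = M₂ − M₁ = 8387.08 − 6896.552 = 1490.528 billion.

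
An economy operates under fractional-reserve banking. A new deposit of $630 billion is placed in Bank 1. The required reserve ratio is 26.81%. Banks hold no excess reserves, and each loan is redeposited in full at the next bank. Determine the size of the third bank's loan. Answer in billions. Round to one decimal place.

$247.0 billion

Each bank lends a fraction (1 − rr) = 0.7319 of the deposit it receives, so Bank 3 receives 630·0.7319^2 and lends 630·0.7319^3 ≈ 246.9993 billion.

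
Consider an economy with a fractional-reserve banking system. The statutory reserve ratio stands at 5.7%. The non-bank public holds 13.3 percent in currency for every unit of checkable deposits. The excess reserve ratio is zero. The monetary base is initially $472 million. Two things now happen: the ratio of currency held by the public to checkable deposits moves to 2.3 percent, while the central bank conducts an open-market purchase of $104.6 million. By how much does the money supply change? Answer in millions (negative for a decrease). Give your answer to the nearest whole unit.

$4559 million

Before: m₁ = (1 + 0.133) / (0.057 + 0.133) ≈ 5.9632, MB₁ = 472, so M₁ = 5.9632 × 472 = 2814.6304 million.
After: m₂ = (1 + 0.023) / (0.057 + 0.023) = 12.7875, MB₂ = 472 + 104.6 = 576.6, so M₂ = 12.7875 × 576.6 = 7373.2725 million.
ΔM = M₂ − M₁ = 7373.2725 − 2814.6304 = 4558.6421 million.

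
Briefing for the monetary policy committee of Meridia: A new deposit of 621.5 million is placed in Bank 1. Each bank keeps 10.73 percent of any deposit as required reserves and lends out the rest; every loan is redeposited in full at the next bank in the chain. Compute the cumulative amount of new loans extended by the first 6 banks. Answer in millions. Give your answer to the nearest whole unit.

2554 million

Bank i lends (1 − rr)^i of the original deposit: Bank 1 lends 621.5·0.8927 ≈ 554.8130, Bank 2 lends 621.5·0.8927² ≈ 495.2816, and so on.
Summing a geometric series: total = 621.5·[0.8927·(1 − 0.8927^6) / (1 − 0.8927)] ≈ 2553.8135 million.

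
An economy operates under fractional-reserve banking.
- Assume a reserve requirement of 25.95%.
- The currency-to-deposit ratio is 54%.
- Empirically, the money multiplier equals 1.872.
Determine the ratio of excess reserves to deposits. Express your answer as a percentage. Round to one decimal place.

2.3%

Using m = 1.872. Since m = (1 + c)/(c + rr + e), the denominator satisfies c + rr + e = (1 + c)/m = (1 + 0.54) / 1.872 ≈ 0.822650.
With c = 0.54 and rr = 0.2595, the ratio of excess reserves to deposits is 0.822650 − 0.54 − 0.2595 = 0.02315.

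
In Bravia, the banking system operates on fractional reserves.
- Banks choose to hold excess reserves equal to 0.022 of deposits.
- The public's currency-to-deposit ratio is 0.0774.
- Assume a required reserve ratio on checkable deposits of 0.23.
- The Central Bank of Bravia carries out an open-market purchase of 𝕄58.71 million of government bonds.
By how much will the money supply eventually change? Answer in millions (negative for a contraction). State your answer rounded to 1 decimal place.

The money multiplier is m = (1 + c) / (rr + e + c) = (1 + 0.0774) / (0.23 + 0.022 + 0.0774) ≈ 3.2708.
The purchase adds 58.71 million of base, so ΔM = m × ΔMB = 3.2708 × (+58.71) ≈ 192.0287 million.

𝕄192.0 million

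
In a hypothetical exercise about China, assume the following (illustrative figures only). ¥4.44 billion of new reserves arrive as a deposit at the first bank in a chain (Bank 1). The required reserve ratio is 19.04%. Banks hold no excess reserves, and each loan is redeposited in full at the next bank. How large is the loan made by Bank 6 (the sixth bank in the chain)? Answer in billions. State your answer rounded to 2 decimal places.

Each bank lends a fraction (1 − rr) = 0.8096 of the deposit it receives, so Bank 6 receives 4.44·0.8096^5 and lends 4.44·0.8096^6 ≈ 1.2503 billion.

¥1.25 billion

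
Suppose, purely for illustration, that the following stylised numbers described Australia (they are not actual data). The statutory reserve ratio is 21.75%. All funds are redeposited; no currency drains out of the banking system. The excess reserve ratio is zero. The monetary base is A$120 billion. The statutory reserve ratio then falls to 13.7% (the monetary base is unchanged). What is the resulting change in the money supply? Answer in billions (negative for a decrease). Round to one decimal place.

A$324.2 billion

Initially m₁ = 1 / (0.2175) ≈ 4.59770, so M₁ = 4.59770 × 120 = 551.724 billion.
After the change m₂ = 1 / (0.137) ≈ 7.29927, so M₂ = 7.29927 × 120 = 875.9124 billion.
ΔM = M₂ − M₁ = 875.9124 − 551.724 = 324.1884 billion.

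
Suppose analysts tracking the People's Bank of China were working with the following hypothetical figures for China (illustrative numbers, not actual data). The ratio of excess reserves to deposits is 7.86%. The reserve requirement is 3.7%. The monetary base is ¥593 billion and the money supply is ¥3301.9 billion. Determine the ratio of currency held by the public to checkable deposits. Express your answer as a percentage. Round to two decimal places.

7.80%

Using m = M/MB = 3301.9/593 ≈ 5.568128. From m = (1 + c)/(c + rr + e), rearranging gives 1 + c = m·(c + rr + e), so c·(1 − m) = m·(rr + e) − 1.
Hence c = [m·(rr + e) − 1]/(1 − m) = [5.568128 × (0.037 + 0.0786) − 1] / (1 − 5.568128) ≈ 0.078002.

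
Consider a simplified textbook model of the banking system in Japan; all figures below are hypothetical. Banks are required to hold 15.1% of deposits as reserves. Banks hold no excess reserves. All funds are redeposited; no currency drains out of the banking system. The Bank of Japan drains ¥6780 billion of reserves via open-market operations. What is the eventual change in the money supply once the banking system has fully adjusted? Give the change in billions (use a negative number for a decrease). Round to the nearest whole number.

-44901 billion

The simple money multiplier is m = 1/rr = 1/0.151 ≈ 6.62252.
An open-market sale reduces the monetary base by 6780 billion, so ΔM = m × ΔMB = 6.62252 × (−6780) = -44900.6856 billion.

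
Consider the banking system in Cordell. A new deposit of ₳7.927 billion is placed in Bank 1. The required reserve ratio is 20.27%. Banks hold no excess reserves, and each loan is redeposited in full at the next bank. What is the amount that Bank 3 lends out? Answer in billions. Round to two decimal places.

₳4.02 billion

Each bank lends a fraction (1 − rr) = 0.7973 of the deposit it receives, so Bank 3 receives 7.927·0.7973^2 and lends 7.927·0.7973^3 ≈ 4.0177 billion.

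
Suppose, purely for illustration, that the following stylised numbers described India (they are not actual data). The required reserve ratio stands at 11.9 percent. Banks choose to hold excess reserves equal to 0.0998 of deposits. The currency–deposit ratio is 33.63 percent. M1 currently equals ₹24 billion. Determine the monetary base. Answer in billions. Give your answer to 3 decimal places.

The money multiplier is m = (1 + c) / (rr + e + c) = (1 + 0.3363) / (0.119 + 0.0998 + 0.3363) ≈ 2.407314.
MB = M / m = 24 / 2.407314 ≈ 9.9696 billion.

₹9.970 billion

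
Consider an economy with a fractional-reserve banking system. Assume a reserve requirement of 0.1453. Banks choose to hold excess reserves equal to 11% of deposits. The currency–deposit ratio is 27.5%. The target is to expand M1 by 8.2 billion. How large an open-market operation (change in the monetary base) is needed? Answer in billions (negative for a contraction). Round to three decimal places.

3.411 billion

The money multiplier is m = (1 + c) / (rr + e + c) = (1 + 0.275) / (0.1453 + 0.11 + 0.275) ≈ 2.40430.
ΔMB = ΔM / m = (+8.2) / 2.40430 ≈ 3.4106 billion.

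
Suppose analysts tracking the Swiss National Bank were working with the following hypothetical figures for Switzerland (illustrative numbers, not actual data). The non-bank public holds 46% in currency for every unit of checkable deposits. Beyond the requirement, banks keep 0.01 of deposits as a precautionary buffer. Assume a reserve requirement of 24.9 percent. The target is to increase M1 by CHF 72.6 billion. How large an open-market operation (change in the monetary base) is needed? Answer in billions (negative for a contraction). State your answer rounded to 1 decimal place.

The money multiplier is m = (1 + c) / (rr + e + c) = (1 + 0.46) / (0.249 + 0.01 + 0.46) ≈ 2.0306.
ΔMB = ΔM / m = (+72.6) / 2.0306 ≈ 35.753 billion.

CHF 35.8 billion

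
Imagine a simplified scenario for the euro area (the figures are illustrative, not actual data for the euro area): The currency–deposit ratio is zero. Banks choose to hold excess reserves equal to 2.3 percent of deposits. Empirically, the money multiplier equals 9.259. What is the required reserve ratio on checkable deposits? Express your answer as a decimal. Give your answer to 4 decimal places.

Using m = 9.259. Since m = (1 + c)/(c + rr + e), the denominator satisfies c + rr + e = (1 + c)/m = (1 + 0) / 9.259 ≈ 0.108003.
With c = 0 and e = 0.023, the required reserve ratio on checkable deposits is 0.108003 − 0 − 0.023 = 0.085003.

0.0850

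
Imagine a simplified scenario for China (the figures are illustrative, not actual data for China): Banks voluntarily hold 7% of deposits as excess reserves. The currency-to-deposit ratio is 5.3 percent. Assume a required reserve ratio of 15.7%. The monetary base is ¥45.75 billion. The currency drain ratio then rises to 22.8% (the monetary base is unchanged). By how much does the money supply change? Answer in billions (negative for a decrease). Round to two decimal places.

Initially m₁ = (1 + 0.053) / (0.157 + 0.07 + 0.053) ≈ 3.76071, so M₁ = 3.76071 × 45.75 ≈ 172.0525 billion.
After the change m₂ = (1 + 0.228) / (0.157 + 0.07 + 0.228) ≈ 2.69890, so M₂ = 2.69890 × 45.75 ≈ 123.4747 billion.
ΔM = M₂ − M₁ = 123.4747 − 172.0525 = -48.5778 billion.

-48.58 billion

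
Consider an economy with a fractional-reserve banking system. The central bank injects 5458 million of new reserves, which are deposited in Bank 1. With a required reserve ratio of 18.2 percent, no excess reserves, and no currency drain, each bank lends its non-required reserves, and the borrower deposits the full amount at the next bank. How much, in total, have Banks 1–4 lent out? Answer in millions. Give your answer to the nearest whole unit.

13548 million

Bank i lends (1 − rr)^i of the original deposit: Bank 1 lends 5458·0.8180 = 4464.6440, Bank 2 lends 5458·0.8180² ≈ 3652.0788, and so on.
Summing a geometric series: total = 5458·[0.8180·(1 − 0.8180^4) / (1 − 0.8180)] ≈ 13547.8168 million.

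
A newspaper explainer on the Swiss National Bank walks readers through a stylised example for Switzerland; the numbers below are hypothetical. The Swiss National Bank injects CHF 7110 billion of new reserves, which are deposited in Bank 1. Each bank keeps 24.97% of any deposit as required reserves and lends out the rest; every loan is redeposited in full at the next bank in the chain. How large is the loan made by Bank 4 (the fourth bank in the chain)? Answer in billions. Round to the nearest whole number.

CHF 2253 billion

Each bank lends a fraction (1 − rr) = 0.7503 of the deposit it receives, so Bank 4 receives 7110·0.7503^3 and lends 7110·0.7503^4 ≈ 2253.2500 billion.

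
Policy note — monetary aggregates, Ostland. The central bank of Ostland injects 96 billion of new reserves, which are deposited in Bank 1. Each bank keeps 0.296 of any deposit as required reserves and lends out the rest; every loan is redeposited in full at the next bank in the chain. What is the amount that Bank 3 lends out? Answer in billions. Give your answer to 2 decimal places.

Each bank lends a fraction (1 − rr) = 0.7040 of the deposit it receives, so Bank 3 receives 96·0.7040^2 and lends 96·0.7040^3 ≈ 33.4957 billion.

33.50 billion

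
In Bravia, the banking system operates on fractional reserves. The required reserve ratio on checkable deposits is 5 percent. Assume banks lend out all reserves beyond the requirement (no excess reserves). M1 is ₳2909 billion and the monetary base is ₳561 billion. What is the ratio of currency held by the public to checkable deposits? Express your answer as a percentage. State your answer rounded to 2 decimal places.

Using m = M/MB = 2909/561 ≈ 5.185383. From m = (1 + c)/(c + rr + e), rearranging gives 1 + c = m·(c + rr + e), so c·(1 − m) = m·(rr + e) − 1.
Hence c = [m·(rr + e) − 1]/(1 − m) = [5.185383 × (0.05 + 0) − 1] / (1 − 5.185383) ≈ 0.176980.

17.70%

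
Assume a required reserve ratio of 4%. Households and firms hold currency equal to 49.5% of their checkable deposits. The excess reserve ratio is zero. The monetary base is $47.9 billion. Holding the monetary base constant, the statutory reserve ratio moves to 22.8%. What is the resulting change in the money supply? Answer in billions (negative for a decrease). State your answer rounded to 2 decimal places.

Initially m₁ = (1 + 0.495) / (0.04 + 0.495) ≈ 2.79439, so M₁ = 2.79439 × 47.9 ≈ 133.8513 billion.
After the change m₂ = (1 + 0.495) / (0.228 + 0.495) ≈ 2.06777, so M₂ = 2.06777 × 47.9 ≈ 99.0462 billion.
ΔM = M₂ − M₁ = 99.0462 − 133.8513 = -34.8051 billion.

-34.81 billion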